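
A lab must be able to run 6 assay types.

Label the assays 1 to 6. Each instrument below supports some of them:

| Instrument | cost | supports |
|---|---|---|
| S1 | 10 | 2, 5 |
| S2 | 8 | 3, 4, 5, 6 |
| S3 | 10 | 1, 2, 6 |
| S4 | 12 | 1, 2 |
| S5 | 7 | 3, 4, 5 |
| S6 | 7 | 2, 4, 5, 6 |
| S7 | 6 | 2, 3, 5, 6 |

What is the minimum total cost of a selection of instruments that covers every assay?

S3, S5 together cover every assay (S3 ∪ S5 = {1, 2, 3, 4, 5, 6}); total cost 10 + 7 = 17.
The greedy pick S7, S5, S3 costs 23; no covering selection beats 17.

17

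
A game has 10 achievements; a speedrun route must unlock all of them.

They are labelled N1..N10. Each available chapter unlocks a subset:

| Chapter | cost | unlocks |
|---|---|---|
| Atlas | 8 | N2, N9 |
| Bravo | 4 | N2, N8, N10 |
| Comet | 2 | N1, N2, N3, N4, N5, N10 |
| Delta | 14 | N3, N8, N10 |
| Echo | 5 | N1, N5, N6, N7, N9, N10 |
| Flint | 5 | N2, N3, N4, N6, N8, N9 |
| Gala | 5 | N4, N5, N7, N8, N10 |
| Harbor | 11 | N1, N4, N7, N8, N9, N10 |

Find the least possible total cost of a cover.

Echo, Flint together cover every achievement (Echo ∪ Flint = {N1, N2, N3, N4, N5, N6, N7, N8, N9, N10}); total cost 5 + 5 = 10.
The greedy pick Comet, Echo, Bravo costs 11; no covering selection beats 10.

10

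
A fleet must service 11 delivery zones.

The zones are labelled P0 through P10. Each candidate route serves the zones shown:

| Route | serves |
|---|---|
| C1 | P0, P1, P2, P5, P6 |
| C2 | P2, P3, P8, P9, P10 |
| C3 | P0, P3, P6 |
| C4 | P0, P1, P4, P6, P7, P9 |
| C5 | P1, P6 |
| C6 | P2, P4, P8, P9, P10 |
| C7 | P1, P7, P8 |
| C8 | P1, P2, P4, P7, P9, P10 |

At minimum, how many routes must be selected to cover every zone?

Take {C1, C2, C8}. Their union is {P0, P1, P2, P3, P4, P5, P6, P7, P8, P9, P10}, which is all 11 zones.
Only C1 contains P5, so C1 is forced; the remaining 6 zones need at least 2 more routes (each remaining route adds at most 4) — so at least 3 routes are needed, and 3 is optimal.

3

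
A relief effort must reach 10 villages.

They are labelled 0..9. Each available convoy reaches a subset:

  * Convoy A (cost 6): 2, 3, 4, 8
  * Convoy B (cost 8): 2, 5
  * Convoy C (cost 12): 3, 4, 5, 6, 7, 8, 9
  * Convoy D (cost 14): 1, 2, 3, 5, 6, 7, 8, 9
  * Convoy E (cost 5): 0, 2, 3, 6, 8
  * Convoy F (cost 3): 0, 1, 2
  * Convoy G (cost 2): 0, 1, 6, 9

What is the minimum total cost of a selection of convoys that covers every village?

15

C, F together cover every village (C ∪ F = {0, 1, 2, 3, 4, 5, 6, 7, 8, 9}); total cost 12 + 3 = 15.
The greedy pick G, A, C costs 20; no covering selection beats 15.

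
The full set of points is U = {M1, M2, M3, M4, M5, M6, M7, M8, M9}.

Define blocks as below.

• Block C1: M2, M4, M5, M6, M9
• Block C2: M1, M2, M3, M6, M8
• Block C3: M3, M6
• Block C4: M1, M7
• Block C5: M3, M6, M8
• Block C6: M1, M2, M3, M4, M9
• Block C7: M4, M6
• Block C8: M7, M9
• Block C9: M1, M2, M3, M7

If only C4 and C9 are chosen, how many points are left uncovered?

5

Union of C4, C9 = {M1, M2, M3, M7}.
Not covered: M4, M5, M6, M8, M9 — 5 points.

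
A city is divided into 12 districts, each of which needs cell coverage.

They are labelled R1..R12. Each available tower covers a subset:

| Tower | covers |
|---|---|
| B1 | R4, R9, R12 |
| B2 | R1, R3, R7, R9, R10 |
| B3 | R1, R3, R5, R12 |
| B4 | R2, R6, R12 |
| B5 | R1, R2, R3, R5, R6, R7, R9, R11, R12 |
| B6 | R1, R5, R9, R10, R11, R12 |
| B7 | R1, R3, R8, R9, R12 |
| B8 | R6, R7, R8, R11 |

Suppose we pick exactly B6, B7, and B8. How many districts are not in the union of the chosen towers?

Union of B6, B7, B8 = {R1, R3, R5, R6, R7, R8, R9, R10, R11, R12}.
Not covered: R2, R4 — 2 districts.

2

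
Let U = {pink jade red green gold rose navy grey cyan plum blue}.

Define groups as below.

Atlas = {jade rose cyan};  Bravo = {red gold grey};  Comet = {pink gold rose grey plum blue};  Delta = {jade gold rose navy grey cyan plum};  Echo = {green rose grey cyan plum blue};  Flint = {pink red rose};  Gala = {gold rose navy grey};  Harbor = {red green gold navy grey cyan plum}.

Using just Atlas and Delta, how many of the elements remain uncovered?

4

Union of Atlas, Delta = {jade, gold, rose, navy, grey, cyan, plum}.
Not covered: pink, red, green, blue — 4 elements.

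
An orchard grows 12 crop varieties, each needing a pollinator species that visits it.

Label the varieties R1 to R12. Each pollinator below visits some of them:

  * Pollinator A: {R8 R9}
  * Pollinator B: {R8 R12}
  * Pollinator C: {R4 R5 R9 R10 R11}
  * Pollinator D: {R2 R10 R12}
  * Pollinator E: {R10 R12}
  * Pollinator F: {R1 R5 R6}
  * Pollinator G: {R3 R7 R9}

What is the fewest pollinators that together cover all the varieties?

Take {B, C, D, F, G}. Their union is {R1, R2, R3, R4, R5, R6, R7, R8, R9, R10, R11, R12}, which is all 12 varieties.
Only C contains R4, so C is forced; the remaining 7 varieties need at least 4 more pollinators (each remaining pollinator adds at most 2) — so at least 5 pollinators are needed, and 5 is optimal.

5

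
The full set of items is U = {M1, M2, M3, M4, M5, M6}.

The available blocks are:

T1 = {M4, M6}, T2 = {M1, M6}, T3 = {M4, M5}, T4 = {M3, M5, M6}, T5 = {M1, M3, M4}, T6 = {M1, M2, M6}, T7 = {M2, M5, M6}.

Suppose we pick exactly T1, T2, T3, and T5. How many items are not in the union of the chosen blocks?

1

Union of T1, T2, T3, T5 = {M1, M3, M4, M5, M6}.
Not covered: M2 — 1 item.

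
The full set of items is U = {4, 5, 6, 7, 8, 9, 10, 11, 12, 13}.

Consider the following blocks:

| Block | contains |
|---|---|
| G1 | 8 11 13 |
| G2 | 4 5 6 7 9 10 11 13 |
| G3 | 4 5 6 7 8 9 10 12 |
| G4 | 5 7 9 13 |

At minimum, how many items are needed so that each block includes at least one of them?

Take H = {10, 13}. Each listed block contains at least one of these, so H is a hitting set of size 2.
No single item lies in every block, so at least 2 are needed and 2 is optimal.

2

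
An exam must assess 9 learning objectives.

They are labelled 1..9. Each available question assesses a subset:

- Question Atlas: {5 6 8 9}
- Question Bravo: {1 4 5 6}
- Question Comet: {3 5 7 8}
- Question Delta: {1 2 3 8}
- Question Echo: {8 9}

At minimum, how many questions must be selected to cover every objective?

4

Atlas and Bravo and Comet and Delta together: Atlas ∪ Bravo ∪ Comet ∪ Delta = {1, 2, 3, 4, 5, 6, 7, 8, 9} — every objective is covered.
No 3 of the 5 questions cover everything (all 10 combinations miss at least one objective), so 4 is optimal.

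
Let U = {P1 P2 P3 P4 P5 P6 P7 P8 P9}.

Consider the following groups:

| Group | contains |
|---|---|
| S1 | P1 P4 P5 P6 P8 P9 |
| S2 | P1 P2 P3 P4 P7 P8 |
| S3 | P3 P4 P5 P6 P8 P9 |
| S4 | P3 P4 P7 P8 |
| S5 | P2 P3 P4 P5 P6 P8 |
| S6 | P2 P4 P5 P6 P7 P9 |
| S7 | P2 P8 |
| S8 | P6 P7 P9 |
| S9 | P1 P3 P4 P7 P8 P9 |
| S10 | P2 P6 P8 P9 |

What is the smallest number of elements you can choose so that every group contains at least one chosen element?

Take H = {P8, P9}. Each listed group contains at least one of these, so H is a hitting set of size 2.
The groups S7, S8 are pairwise disjoint, so any hitting set needs a separate element for each — at least 2. Hence 2 is optimal.

2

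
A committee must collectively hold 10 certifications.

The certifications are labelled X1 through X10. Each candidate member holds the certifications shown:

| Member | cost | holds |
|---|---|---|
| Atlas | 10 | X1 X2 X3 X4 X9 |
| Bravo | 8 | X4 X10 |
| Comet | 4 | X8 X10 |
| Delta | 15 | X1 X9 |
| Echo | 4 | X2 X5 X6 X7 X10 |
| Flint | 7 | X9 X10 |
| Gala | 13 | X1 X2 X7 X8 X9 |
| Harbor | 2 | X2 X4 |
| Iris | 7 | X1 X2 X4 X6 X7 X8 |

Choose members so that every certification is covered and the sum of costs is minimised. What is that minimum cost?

18

Atlas, Comet, Echo together cover every certification (Atlas ∪ Comet ∪ Echo = {X1, X2, X3, X4, X5, X6, X7, X8, X9, X10}); total cost 10 + 4 + 4 = 18.
The greedy pick Echo, Harbor, Atlas, Comet costs 20; no covering selection beats 18.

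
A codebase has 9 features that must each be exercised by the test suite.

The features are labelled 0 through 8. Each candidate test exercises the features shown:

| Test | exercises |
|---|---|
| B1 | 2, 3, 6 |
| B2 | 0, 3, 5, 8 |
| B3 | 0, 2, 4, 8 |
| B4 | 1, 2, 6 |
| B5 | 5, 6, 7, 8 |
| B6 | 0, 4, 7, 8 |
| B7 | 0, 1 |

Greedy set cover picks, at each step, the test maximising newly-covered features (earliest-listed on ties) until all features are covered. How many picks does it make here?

3

Greedy: pick B2 (covers 4 new) → pick B4 (covers 3 new) → pick B6 (covers 2 new). Total picks: 3.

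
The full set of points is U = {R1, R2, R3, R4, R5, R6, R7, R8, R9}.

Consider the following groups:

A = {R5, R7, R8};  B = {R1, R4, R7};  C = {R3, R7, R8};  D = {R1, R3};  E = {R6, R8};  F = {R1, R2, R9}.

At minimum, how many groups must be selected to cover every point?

A, B, C, E, and F cover everything between them: the union {R1, R2, R3, R4, R5, R6, R7, R8, R9} is all of U.
No 4 of the 6 groups cover everything (all 15 combinations miss at least one point), so 5 is optimal.

5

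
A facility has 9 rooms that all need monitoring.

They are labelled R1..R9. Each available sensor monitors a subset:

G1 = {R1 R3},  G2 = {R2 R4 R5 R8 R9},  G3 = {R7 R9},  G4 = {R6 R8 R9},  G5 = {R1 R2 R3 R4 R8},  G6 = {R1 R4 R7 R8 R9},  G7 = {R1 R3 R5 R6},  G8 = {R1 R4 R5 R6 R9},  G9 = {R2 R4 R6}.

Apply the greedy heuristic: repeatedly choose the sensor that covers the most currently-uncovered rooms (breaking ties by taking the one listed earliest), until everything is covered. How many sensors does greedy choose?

3

Greedy: pick G2 (covers 5 new) → pick G7 (covers 3 new) → pick G3 (covers 1 new). Total picks: 3.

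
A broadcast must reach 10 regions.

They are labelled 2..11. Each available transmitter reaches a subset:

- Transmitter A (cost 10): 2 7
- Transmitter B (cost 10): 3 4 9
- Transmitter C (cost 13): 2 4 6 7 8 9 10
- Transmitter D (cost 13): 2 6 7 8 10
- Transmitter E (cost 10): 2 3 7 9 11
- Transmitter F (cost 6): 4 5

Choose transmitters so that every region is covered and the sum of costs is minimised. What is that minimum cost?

D, E, F together cover every region (D ∪ E ∪ F = {2, 3, 4, 5, 6, 7, 8, 9, 10, 11}); total cost 13 + 10 + 6 = 29.
No covering selection has total cost below 29.

29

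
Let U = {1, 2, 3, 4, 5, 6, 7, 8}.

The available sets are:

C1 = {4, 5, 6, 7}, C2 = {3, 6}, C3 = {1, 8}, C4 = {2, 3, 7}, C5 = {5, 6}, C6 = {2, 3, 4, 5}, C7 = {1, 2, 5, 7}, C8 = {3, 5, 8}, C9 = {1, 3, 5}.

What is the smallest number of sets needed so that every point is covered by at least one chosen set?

3

C1, C7, and C8 cover everything between them: the union {1, 2, 3, 4, 5, 6, 7, 8} is all of U.
No 2 of the 9 sets cover everything (all 36 combinations miss at least one point), so 3 is optimal.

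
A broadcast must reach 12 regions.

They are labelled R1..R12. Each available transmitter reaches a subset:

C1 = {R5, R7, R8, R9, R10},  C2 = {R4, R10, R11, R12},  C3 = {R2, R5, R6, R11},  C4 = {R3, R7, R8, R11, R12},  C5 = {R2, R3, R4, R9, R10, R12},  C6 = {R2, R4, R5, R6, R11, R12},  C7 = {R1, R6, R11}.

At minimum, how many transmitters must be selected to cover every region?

Take {C1, C5, C7}. Their union is {R1, R2, R3, R4, R5, R6, R7, R8, R9, R10, R11, R12}, which is all 12 regions.
Only C7 contains R1, so C7 is forced; the remaining 9 regions need at least 2 more transmitters (each remaining transmitter adds at most 6) — so at least 3 transmitters are needed, and 3 is optimal.

3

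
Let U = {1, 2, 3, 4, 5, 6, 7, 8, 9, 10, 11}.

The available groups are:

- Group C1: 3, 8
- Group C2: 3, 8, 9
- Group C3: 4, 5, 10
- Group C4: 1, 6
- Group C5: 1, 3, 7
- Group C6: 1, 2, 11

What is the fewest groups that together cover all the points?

5

C2 and C3 and C4 and C5 and C6 together: C2 ∪ C3 ∪ C4 ∪ C5 ∪ C6 = {1, 2, 3, 4, 5, 6, 7, 8, 9, 10, 11} — every point is covered.
No 4 of the 6 groups cover everything (all 15 combinations miss at least one point), so 5 is optimal.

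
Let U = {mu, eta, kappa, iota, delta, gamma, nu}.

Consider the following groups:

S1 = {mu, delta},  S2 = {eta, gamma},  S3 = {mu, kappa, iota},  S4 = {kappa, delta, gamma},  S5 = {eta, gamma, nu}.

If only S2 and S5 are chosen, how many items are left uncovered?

4

Union of S2, S5 = {eta, gamma, nu}.
Not covered: mu, kappa, iota, delta — 4 items.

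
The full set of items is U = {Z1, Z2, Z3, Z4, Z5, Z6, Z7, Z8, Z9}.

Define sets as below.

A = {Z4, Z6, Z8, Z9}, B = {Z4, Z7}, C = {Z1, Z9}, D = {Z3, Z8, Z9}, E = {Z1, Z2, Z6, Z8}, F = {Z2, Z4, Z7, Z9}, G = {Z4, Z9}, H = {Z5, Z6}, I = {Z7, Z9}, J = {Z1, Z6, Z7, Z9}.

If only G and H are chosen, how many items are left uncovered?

Union of G, H = {Z4, Z5, Z6, Z9}.
Not covered: Z1, Z2, Z3, Z7, Z8 — 5 items.

5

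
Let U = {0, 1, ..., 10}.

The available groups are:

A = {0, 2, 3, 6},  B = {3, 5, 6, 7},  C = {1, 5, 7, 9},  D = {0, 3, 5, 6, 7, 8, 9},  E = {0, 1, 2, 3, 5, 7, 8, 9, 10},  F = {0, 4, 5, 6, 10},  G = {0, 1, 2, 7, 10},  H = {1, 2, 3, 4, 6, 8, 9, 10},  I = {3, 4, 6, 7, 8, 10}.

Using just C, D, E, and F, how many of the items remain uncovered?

0

Union of C, D, E, F = {0, 1, 2, 3, 4, 5, 6, 7, 8, 9, 10} — that's every item, so 0 are uncovered.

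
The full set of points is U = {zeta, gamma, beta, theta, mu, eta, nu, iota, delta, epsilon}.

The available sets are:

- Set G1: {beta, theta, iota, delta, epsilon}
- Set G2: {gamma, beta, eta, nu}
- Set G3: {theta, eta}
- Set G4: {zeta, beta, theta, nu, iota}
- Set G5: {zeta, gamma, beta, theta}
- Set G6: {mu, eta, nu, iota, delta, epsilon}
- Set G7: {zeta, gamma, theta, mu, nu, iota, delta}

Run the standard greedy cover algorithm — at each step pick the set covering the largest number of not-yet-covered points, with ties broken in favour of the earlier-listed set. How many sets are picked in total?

Greedy: pick G7 (covers 7 new) → pick G1 (covers 2 new) → pick G2 (covers 1 new). Total picks: 3.
(The true minimum cover uses only 2 sets, so greedy is not optimal here.)

3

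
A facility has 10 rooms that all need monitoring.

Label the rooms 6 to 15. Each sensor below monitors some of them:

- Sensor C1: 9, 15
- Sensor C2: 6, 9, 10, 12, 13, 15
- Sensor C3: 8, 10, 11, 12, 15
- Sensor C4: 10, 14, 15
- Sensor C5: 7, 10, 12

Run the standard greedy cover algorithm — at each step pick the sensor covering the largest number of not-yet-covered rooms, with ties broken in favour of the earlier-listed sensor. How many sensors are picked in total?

Greedy: pick C2 (covers 6 new) → pick C3 (covers 2 new) → pick C4 (covers 1 new) → pick C5 (covers 1 new). Total picks: 4.

4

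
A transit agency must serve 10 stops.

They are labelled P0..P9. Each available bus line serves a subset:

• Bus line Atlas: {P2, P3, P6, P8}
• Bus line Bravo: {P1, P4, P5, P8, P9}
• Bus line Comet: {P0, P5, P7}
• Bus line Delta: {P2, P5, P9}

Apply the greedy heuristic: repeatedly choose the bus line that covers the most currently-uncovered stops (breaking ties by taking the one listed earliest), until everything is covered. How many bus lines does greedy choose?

3

Greedy: pick Bravo (covers 5 new) → pick Atlas (covers 3 new) → pick Comet (covers 2 new). Total picks: 3.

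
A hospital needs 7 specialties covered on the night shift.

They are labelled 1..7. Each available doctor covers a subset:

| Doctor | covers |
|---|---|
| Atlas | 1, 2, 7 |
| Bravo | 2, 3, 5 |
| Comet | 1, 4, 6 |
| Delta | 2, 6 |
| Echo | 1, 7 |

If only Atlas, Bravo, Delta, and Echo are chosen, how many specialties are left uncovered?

1

Union of Atlas, Bravo, Delta, Echo = {1, 2, 3, 5, 6, 7}.
Not covered: 4 — 1 specialty.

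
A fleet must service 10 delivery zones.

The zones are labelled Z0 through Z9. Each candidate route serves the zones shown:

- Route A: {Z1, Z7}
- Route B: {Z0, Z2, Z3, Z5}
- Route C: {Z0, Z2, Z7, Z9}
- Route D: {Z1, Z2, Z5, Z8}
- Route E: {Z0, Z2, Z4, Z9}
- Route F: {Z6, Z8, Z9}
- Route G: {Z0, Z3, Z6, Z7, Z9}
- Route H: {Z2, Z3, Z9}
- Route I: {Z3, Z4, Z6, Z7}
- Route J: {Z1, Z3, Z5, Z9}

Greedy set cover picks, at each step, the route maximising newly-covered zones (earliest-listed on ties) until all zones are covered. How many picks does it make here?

3

Greedy: pick G (covers 5 new) → pick D (covers 4 new) → pick E (covers 1 new). Total picks: 3.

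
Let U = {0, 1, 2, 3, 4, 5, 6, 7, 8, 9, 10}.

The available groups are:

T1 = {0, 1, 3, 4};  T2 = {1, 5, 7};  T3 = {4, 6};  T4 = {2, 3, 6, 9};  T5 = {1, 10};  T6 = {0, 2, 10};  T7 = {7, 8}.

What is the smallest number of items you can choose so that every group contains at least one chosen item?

H = {1, 2, 4, 7} meets every group (each contains at least one member of H), and |H| = 4.
No choice of 3 items meets every group, so 4 is the minimum.

4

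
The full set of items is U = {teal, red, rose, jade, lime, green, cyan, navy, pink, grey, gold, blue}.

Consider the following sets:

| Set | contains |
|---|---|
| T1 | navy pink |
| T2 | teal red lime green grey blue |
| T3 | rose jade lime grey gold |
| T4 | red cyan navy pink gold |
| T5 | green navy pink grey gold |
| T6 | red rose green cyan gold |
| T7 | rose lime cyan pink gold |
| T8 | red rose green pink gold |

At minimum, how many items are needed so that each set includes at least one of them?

3

H = {pink, gold, blue} meets every set (each contains at least one member of H), and |H| = 3.
No choice of 2 items meets every set, so 3 is the minimum.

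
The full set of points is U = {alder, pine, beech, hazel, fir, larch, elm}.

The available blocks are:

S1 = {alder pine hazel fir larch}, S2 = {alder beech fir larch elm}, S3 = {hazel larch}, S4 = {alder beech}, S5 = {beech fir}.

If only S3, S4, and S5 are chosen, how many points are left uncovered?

Union of S3, S4, S5 = {alder, beech, hazel, fir, larch}.
Not covered: pine, elm — 2 points.

2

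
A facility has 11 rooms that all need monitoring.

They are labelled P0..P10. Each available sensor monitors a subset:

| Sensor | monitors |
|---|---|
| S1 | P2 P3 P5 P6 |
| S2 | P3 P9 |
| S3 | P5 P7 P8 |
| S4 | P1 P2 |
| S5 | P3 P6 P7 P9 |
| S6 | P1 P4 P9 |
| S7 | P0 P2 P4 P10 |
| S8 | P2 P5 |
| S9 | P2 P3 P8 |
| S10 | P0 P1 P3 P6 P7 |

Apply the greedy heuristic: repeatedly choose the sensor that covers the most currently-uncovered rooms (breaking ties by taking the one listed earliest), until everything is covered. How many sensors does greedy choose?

Greedy: pick S10 (covers 5 new) → pick S7 (covers 3 new) → pick S3 (covers 2 new) → pick S2 (covers 1 new). Total picks: 4.

4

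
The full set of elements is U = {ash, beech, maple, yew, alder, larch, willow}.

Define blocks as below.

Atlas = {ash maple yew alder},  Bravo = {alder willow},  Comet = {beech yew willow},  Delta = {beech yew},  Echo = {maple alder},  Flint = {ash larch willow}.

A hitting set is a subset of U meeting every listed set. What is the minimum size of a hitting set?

3

The 3 elements {maple, yew, willow} hit every block.
The blocks Delta, Echo, Flint are pairwise disjoint, so any hitting set needs a separate element for each — at least 3. Hence 3 is optimal.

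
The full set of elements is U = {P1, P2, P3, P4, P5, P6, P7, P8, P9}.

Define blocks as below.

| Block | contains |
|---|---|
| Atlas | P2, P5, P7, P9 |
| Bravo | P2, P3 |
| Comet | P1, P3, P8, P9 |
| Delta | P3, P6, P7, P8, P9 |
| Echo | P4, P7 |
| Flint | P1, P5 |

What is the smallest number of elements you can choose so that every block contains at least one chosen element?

Take H = {P1, P2, P7}. Each listed block contains at least one of these, so H is a hitting set of size 3.
The blocks Bravo, Echo, Flint are pairwise disjoint, so any hitting set needs a separate element for each — at least 3. Hence 3 is optimal.

3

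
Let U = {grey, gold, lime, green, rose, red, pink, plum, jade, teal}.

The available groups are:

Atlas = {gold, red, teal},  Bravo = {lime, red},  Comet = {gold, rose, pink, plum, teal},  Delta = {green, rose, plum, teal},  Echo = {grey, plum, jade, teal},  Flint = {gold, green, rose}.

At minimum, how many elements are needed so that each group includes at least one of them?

Take H = {green, red, teal}. Each listed group contains at least one of these, so H is a hitting set of size 3.
The groups Bravo, Echo, Flint are pairwise disjoint, so any hitting set needs a separate element for each — at least 3. Hence 3 is optimal.

3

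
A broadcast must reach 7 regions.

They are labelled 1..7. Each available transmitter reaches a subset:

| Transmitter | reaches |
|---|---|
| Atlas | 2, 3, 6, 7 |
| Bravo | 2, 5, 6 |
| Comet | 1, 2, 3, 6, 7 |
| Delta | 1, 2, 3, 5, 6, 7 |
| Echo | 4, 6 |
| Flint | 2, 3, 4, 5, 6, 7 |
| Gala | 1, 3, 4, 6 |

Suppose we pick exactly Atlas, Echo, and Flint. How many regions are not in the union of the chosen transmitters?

1

Union of Atlas, Echo, Flint = {2, 3, 4, 5, 6, 7}.
Not covered: 1 — 1 region.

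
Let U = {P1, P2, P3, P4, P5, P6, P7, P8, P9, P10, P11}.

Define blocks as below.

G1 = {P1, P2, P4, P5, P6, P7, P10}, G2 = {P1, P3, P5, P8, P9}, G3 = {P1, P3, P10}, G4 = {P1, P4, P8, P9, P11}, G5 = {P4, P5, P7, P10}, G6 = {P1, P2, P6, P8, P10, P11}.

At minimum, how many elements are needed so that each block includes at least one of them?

2

The 2 elements {P1, P5} hit every block.
No single element lies in every block, so at least 2 are needed and 2 is optimal.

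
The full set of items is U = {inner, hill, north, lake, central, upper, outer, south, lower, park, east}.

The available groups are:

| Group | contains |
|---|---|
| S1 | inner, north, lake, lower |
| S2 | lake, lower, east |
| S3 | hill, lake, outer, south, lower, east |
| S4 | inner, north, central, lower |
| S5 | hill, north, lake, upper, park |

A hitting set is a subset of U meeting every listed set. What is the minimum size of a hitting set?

2

H = {lower, park} meets every group (each contains at least one member of H), and |H| = 2.
No single item lies in every group, so at least 2 are needed and 2 is optimal.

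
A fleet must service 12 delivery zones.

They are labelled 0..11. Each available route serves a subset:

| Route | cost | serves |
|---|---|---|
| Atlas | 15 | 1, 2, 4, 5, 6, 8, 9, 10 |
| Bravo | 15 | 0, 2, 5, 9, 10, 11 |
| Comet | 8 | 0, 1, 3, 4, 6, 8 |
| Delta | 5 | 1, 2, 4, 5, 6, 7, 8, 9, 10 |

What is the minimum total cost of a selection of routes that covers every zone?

Bravo, Comet, Delta together cover every zone (Bravo ∪ Comet ∪ Delta = {0, 1, 2, 3, 4, 5, 6, 7, 8, 9, 10, 11}); total cost 15 + 8 + 5 = 28.
No covering selection has total cost below 28.

28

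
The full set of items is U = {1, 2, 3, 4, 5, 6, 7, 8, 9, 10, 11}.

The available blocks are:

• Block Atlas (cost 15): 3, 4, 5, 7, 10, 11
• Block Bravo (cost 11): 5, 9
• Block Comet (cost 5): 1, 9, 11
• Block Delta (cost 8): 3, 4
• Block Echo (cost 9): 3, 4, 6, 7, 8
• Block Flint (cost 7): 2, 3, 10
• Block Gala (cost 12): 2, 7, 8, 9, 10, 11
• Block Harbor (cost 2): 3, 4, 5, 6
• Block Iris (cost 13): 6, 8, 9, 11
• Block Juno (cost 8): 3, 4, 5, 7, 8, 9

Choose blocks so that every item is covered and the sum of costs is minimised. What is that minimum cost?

19

Comet, Gala, Harbor together cover every item (Comet ∪ Gala ∪ Harbor = {1, 2, 3, 4, 5, 6, 7, 8, 9, 10, 11}); total cost 5 + 12 + 2 = 19.
No covering selection has total cost below 19.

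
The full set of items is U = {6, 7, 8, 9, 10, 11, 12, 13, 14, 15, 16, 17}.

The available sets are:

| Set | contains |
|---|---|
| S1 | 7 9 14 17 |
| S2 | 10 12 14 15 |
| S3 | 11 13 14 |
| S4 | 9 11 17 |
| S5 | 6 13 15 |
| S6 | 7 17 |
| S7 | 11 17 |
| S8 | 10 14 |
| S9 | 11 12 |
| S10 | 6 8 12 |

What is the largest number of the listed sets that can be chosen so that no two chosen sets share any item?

S5, S6, S8, S9 are pairwise disjoint (S5={6,13,15}; S6={7,17}; S8={10,14}; S9={11,12}).
Every remaining set overlaps one of these, and no 5 of the listed sets are pairwise disjoint, so 4 is the maximum.

4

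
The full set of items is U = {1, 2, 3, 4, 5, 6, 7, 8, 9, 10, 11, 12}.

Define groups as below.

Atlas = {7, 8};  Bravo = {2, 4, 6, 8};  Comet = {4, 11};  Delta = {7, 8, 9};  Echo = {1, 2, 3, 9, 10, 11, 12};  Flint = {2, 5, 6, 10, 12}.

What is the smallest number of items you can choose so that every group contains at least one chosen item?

Take H = {4, 7, 10}. Each listed group contains at least one of these, so H is a hitting set of size 3.
The groups Atlas, Comet, Flint are pairwise disjoint, so any hitting set needs a separate item for each — at least 3. Hence 3 is optimal.

3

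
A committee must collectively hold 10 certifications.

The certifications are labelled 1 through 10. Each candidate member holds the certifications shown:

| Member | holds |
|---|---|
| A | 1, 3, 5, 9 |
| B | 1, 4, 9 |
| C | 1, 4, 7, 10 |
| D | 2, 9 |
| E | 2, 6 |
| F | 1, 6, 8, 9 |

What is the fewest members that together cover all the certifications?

4

Take {A, C, E, F}. Their union is {1, 2, 3, 4, 5, 6, 7, 8, 9, 10}, which is all 10 certifications.
No 3 of the 6 members cover everything (all 20 combinations miss at least one certification), so 4 is optimal.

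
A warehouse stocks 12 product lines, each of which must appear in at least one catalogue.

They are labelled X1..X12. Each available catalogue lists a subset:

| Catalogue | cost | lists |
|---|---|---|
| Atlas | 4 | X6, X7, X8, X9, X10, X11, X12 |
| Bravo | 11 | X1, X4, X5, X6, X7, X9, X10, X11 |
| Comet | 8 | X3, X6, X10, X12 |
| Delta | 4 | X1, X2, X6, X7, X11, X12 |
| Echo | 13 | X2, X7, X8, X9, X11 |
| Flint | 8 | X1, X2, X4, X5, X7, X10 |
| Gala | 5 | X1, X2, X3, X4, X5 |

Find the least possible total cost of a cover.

9

Atlas, Gala together cover every product (Atlas ∪ Gala = {X1, X2, X3, X4, X5, X6, X7, X8, X9, X10, X11, X12}); total cost 4 + 5 = 9.
No covering selection has total cost below 9.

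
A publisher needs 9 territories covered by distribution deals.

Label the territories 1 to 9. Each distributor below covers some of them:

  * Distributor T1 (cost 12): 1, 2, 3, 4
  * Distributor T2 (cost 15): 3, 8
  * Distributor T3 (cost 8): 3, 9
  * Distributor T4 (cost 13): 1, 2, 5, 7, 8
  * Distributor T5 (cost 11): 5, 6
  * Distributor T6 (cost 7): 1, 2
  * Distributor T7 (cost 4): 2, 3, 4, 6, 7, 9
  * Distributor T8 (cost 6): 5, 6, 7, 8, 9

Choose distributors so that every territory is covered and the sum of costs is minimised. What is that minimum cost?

T4, T7 together cover every territory (T4 ∪ T7 = {1, 2, 3, 4, 5, 6, 7, 8, 9}); total cost 13 + 4 = 17.
No covering selection has total cost below 17.

17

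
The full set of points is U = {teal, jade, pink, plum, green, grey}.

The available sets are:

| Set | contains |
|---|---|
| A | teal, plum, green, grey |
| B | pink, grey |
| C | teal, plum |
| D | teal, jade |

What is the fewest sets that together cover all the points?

Take {A, B, D}. Their union is {teal, jade, pink, plum, green, grey}, which is all 6 points.
Only D contains jade, so D is forced; the remaining 4 points need at least 2 more sets (each remaining set adds at most 3) — so at least 3 sets are needed, and 3 is optimal.

3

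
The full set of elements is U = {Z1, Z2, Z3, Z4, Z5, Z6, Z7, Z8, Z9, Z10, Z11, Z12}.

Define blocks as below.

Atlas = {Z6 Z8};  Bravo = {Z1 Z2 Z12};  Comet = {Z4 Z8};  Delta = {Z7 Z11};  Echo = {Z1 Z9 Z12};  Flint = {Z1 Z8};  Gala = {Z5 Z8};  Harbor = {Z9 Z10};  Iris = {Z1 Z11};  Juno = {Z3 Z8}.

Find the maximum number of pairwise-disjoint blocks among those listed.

Bravo, Delta, Harbor, Juno are pairwise disjoint (Bravo={Z1,Z2,Z12}; Delta={Z7,Z11}; Harbor={Z9,Z10}; Juno={Z3,Z8}).
Every remaining block overlaps one of these, and no 5 of the listed blocks are pairwise disjoint, so 4 is the maximum.

4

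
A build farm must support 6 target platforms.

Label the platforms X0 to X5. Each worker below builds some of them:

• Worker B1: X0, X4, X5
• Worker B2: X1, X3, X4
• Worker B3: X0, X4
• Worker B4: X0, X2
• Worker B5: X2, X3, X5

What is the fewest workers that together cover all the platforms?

3

B1 and B2 and B4 together: B1 ∪ B2 ∪ B4 = {X0, X1, X2, X3, X4, X5} — every platform is covered.
Only B2 contains X1, so B2 is forced; the remaining 3 platforms need at least 2 more workers (each remaining worker adds at most 2) — so at least 3 workers are needed, and 3 is optimal.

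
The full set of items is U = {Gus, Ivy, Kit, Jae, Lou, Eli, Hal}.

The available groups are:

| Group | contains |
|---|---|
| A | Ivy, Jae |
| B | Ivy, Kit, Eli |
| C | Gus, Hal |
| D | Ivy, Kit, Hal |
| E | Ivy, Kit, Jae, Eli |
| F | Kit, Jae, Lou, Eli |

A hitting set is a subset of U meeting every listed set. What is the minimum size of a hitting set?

The 3 items {Gus, Ivy, Jae} hit every group.
No choice of 2 items meets every group, so 3 is the minimum.

3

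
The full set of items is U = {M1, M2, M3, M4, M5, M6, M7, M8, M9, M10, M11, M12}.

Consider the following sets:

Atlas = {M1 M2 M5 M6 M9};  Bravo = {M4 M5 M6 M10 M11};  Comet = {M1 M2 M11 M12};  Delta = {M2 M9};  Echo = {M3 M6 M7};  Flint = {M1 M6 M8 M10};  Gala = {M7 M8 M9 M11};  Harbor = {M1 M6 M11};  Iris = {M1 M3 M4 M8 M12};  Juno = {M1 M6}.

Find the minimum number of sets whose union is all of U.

4

Atlas and Bravo and Echo and Iris together: Atlas ∪ Bravo ∪ Echo ∪ Iris = {M1, M2, M3, M4, M5, M6, M7, M8, M9, M10, M11, M12} — every item is covered.
No 3 of the 10 sets cover everything (all 120 combinations miss at least one item), so 4 is optimal.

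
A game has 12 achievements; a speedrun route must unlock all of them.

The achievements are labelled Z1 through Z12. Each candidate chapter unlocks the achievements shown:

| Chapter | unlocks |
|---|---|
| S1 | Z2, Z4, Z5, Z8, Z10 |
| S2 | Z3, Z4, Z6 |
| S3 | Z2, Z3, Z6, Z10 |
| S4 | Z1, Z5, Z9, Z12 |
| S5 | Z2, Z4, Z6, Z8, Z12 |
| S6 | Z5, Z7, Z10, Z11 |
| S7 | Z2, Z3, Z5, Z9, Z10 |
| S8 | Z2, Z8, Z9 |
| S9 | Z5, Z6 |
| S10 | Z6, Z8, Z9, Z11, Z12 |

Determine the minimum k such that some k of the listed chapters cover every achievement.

Take {S4, S5, S6, S7}. Their union is {Z1, Z2, Z3, Z4, Z5, Z6, Z7, Z8, Z9, Z10, Z11, Z12}, which is all 12 achievements.
No 3 of the 10 chapters cover everything (all 120 combinations miss at least one achievement), so 4 is optimal.

4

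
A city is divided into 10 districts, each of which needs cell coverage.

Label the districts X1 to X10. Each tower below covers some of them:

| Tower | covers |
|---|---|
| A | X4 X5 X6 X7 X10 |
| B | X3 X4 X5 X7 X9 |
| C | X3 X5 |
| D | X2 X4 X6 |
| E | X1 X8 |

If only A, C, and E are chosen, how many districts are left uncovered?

2

Union of A, C, E = {X1, X3, X4, X5, X6, X7, X8, X10}.
Not covered: X2, X9 — 2 districts.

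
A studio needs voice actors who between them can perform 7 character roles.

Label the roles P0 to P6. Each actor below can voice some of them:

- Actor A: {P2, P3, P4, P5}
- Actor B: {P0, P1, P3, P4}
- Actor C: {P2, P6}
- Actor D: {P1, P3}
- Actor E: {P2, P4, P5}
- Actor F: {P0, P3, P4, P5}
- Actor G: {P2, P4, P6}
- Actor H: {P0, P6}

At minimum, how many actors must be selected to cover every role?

Take {B, C, E}. Their union is {P0, P1, P2, P3, P4, P5, P6}, which is all 7 roles.
No 2 of the 8 actors cover everything (all 28 combinations miss at least one role), so 3 is optimal.

3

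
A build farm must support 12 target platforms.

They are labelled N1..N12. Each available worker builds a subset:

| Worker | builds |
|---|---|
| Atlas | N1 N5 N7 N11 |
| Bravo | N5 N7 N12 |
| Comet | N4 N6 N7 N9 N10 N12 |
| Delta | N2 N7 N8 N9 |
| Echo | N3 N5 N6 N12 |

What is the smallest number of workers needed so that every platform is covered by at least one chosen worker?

Atlas and Comet and Delta and Echo together: Atlas ∪ Comet ∪ Delta ∪ Echo = {N1, N2, N3, N4, N5, N6, N7, N8, N9, N10, N11, N12} — every platform is covered.
No 3 of the 5 workers cover everything (all 10 combinations miss at least one platform), so 4 is optimal.

4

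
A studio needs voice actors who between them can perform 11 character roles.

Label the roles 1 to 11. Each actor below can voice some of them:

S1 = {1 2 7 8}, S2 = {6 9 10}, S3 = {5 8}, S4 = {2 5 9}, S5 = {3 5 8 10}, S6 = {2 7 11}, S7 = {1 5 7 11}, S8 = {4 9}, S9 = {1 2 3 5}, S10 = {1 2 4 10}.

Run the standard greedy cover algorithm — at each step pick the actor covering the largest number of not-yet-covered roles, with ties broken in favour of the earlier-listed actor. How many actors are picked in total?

5

Greedy: pick S1 (covers 4 new) → pick S2 (covers 3 new) → pick S5 (covers 2 new) → pick S6 (covers 1 new) → pick S8 (covers 1 new). Total picks: 5.
(The true minimum cover uses only 4 actors, so greedy is not optimal here.)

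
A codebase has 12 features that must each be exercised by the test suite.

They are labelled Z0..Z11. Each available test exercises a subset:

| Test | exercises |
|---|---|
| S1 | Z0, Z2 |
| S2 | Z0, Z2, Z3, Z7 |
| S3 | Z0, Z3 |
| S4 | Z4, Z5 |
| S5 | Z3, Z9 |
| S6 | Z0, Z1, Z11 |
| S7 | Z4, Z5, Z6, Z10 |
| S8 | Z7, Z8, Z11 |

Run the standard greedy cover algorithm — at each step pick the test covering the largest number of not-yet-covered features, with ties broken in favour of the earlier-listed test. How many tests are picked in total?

5

Greedy: pick S2 (covers 4 new) → pick S7 (covers 4 new) → pick S6 (covers 2 new) → pick S5 (covers 1 new) → pick S8 (covers 1 new). Total picks: 5.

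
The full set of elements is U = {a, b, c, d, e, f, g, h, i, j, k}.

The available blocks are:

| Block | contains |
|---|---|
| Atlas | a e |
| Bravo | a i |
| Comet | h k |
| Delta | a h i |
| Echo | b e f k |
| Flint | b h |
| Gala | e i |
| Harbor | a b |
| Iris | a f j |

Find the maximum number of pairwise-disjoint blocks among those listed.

Comet, Gala, Iris are pairwise disjoint (Comet={h,k}; Gala={e,i}; Iris={a,f,j}).
Every remaining block overlaps one of these, and no 4 of the listed blocks are pairwise disjoint, so 3 is the maximum.

3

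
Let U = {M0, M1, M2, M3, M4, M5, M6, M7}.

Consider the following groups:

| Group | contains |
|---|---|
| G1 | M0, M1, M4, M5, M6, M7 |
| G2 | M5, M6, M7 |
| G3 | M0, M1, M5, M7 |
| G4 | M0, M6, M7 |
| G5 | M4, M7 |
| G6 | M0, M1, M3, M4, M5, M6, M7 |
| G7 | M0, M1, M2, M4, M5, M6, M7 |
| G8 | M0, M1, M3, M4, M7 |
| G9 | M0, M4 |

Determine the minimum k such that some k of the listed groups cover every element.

G7 and G8 cover everything between them: the union {M0, M1, M2, M3, M4, M5, M6, M7} is all of U.
No single group has all 8 elements (the largest, G6, has 7), so 2 is optimal.

2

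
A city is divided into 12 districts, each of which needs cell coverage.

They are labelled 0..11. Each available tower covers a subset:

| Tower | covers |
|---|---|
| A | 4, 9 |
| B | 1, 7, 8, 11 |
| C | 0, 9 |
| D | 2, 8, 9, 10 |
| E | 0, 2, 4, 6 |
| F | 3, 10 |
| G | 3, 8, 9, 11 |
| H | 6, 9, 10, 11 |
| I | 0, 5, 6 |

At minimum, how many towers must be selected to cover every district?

5

B and D and E and F and I together: B ∪ D ∪ E ∪ F ∪ I = {0, 1, 2, 3, 4, 5, 6, 7, 8, 9, 10, 11} — every district is covered.
No 4 of the 9 towers cover everything (all 126 combinations miss at least one district), so 5 is optimal.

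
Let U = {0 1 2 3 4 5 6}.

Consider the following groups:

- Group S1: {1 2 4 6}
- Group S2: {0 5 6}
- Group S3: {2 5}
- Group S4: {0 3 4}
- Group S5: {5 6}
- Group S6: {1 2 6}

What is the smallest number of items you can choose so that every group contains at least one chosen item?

3

H = {1, 4, 5} meets every group (each contains at least one member of H), and |H| = 3.
No choice of 2 items meets every group, so 3 is the minimum.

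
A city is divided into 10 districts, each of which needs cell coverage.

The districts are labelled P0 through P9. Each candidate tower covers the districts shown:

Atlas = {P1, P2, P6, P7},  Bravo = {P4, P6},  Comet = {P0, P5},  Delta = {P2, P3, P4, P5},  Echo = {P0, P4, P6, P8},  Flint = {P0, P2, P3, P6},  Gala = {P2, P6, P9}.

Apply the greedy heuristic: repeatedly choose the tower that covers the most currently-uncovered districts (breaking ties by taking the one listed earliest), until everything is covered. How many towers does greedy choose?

Greedy: pick Atlas (covers 4 new) → pick Delta (covers 3 new) → pick Echo (covers 2 new) → pick Gala (covers 1 new). Total picks: 4.

4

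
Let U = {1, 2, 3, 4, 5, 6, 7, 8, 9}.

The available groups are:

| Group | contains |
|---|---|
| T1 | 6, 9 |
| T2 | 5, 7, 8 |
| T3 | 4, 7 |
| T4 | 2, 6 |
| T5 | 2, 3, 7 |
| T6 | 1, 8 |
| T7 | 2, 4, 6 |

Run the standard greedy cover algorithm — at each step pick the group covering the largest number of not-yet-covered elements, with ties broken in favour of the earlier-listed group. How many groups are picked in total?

5

Greedy: pick T2 (covers 3 new) → pick T7 (covers 3 new) → pick T1 (covers 1 new) → pick T5 (covers 1 new) → pick T6 (covers 1 new). Total picks: 5.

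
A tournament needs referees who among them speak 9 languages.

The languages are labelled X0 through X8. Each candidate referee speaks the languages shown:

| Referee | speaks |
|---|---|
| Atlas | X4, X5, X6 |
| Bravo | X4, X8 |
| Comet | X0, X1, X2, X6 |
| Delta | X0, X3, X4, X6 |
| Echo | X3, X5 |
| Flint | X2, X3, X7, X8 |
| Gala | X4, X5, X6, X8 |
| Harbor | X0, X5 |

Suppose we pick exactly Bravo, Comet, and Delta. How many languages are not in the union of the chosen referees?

Union of Bravo, Comet, Delta = {X0, X1, X2, X3, X4, X6, X8}.
Not covered: X5, X7 — 2 languages.

2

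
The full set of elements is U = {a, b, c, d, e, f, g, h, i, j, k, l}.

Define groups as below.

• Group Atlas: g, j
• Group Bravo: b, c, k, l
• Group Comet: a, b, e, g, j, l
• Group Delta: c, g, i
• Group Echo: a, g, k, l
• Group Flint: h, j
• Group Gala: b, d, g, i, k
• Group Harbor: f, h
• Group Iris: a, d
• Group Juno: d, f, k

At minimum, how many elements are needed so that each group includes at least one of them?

Take T = {d, g, h, k}. Each listed group contains at least one of these, so T is a hitting set of size 4.
The groups Atlas, Bravo, Harbor, Iris are pairwise disjoint, so any hitting set needs a separate element for each — at least 4. Hence 4 is optimal.

4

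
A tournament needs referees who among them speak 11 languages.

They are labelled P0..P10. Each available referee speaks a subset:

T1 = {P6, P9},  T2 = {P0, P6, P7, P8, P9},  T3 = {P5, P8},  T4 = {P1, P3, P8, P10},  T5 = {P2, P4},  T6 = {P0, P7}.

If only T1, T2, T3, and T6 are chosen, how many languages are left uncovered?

5

Union of T1, T2, T3, T6 = {P0, P5, P6, P7, P8, P9}.
Not covered: P1, P2, P3, P4, P10 — 5 languages.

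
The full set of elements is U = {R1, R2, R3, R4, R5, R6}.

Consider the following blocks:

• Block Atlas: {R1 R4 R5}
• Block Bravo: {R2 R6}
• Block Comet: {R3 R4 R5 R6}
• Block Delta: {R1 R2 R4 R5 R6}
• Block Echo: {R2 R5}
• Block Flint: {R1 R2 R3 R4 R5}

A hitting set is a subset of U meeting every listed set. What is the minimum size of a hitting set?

Take H = {R2, R4}. Each listed block contains at least one of these, so H is a hitting set of size 2.
The blocks Atlas, Bravo are pairwise disjoint, so any hitting set needs a separate element for each — at least 2. Hence 2 is optimal.

2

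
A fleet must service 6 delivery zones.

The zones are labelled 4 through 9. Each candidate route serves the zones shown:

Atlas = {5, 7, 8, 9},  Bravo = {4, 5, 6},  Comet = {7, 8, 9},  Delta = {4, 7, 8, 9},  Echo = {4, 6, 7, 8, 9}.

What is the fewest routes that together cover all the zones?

Bravo and Delta together: Bravo ∪ Delta = {4, 5, 6, 7, 8, 9} — every zone is covered.
No single route has all 6 zones (the largest, Echo, has 5), so 2 is optimal.

2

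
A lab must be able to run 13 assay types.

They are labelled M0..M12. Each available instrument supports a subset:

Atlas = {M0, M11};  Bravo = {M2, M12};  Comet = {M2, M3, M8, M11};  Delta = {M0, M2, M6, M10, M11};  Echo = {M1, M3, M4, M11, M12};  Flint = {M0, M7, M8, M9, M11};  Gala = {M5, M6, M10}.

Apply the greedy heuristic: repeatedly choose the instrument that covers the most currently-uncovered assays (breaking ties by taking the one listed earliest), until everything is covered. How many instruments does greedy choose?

Greedy: pick Delta (covers 5 new) → pick Echo (covers 4 new) → pick Flint (covers 3 new) → pick Gala (covers 1 new). Total picks: 4.

4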